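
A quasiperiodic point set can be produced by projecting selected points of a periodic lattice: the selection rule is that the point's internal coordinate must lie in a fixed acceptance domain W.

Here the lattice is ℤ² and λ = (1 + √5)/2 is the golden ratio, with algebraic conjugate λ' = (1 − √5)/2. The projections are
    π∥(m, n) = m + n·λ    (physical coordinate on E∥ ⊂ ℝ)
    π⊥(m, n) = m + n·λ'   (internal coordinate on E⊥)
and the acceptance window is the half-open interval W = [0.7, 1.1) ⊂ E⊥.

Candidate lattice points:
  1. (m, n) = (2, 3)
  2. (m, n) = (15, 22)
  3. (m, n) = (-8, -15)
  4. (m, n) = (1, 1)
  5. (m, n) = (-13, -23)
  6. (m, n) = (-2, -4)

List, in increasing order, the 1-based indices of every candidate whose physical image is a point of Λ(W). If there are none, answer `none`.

Compute λ' = (1−√5)/2 = -0.6180, so π⊥(m,n) = m -0.6180·n.
#1 (2,3): internal coord 2 + (3)·λ' = +0.1459; +0.1459 ∉ [0.7, 1.1) → out
#2 (15,22): internal coord 15 + (22)·λ' = +1.4033; +1.4033 ∉ [0.7, 1.1) → out
#3 (-8,-15): internal coord -8 + (-15)·λ' = +1.2705; +1.2705 ∉ [0.7, 1.1) → out
#4 (1,1): internal coord 1 + (1)·λ' = +0.3820; +0.3820 ∉ [0.7, 1.1) → out
#5 (-13,-23): internal coord -13 + (-23)·λ' = +1.2148; +1.2148 ∉ [0.7, 1.1) → out
#6 (-2,-4): internal coord -2 + (-4)·λ' = +0.4721; +0.4721 ∉ [0.7, 1.1) → out

none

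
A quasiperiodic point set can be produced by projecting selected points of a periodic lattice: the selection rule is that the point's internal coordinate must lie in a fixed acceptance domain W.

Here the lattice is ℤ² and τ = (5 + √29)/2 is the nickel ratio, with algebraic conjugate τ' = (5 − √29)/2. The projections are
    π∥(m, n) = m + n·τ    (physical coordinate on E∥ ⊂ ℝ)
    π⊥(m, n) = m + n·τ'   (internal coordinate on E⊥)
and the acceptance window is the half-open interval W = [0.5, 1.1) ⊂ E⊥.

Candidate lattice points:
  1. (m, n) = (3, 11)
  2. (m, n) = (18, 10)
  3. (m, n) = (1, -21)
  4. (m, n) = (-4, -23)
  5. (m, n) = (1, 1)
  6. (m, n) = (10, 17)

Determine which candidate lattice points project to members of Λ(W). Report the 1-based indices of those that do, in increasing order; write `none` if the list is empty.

1, 5

τ' = (5−√29)/2 ≈ -0.1926.
candidate 1: (m,n)=(3,11) → π∥ = 3+11·τ ≈ 60.1184, π⊥ = 3+11·τ' ≈ 0.8816 ∈ [0.5, 1.1) ⇒ IN Λ
candidate 2: (m,n)=(18,10) → π∥ = 18+10·τ ≈ 69.9258, π⊥ = 18+10·τ' ≈ 16.0742 ∉ [0.5, 1.1) ⇒ out
candidate 3: (m,n)=(1,-21) → π∥ = 1-21·τ ≈ -108.0442, π⊥ = 1-21·τ' ≈ 5.0442 ∉ [0.5, 1.1) ⇒ out
candidate 4: (m,n)=(-4,-23) → π∥ = -4-23·τ ≈ -123.4294, π⊥ = -4-23·τ' ≈ 0.4294 ∉ [0.5, 1.1) ⇒ out
candidate 5: (m,n)=(1,1) → π∥ = 1+1·τ ≈ 6.1926, π⊥ = 1+1·τ' ≈ 0.8074 ∈ [0.5, 1.1) ⇒ IN Λ
candidate 6: (m,n)=(10,17) → π∥ = 10+17·τ ≈ 98.2739, π⊥ = 10+17·τ' ≈ 6.7261 ∉ [0.5, 1.1) ⇒ out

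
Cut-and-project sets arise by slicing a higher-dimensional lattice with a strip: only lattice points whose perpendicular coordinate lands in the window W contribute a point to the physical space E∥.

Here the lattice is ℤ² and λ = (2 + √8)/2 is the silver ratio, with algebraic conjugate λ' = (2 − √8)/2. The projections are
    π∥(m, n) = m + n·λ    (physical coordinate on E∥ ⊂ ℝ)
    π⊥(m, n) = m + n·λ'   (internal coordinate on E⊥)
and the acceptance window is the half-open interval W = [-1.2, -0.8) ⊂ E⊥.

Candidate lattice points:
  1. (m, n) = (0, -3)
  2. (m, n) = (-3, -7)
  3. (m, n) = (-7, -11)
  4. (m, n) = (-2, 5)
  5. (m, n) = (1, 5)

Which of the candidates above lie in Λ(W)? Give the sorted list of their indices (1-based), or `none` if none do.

5

Compute λ' = (2−√8)/2 = -0.414214, so π⊥(m,n) = m -0.414214·n.
#1 (0,-3): internal coord 0 + (-3)·λ' = +1.242641; +1.242641 ∉ [-1.2, -0.8) → out
#2 (-3,-7): internal coord -3 + (-7)·λ' = -0.100505; -0.100505 ∉ [-1.2, -0.8) → out
#3 (-7,-11): internal coord -7 + (-11)·λ' = -2.443651; -2.443651 ∉ [-1.2, -0.8) → out
#4 (-2,5): internal coord -2 + (5)·λ' = -4.071068; -4.071068 ∉ [-1.2, -0.8) → out
#5 (1,5): internal coord 1 + (5)·λ' = -1.071068; -1.071068 ∈ [-1.2, -0.8) → IN Λ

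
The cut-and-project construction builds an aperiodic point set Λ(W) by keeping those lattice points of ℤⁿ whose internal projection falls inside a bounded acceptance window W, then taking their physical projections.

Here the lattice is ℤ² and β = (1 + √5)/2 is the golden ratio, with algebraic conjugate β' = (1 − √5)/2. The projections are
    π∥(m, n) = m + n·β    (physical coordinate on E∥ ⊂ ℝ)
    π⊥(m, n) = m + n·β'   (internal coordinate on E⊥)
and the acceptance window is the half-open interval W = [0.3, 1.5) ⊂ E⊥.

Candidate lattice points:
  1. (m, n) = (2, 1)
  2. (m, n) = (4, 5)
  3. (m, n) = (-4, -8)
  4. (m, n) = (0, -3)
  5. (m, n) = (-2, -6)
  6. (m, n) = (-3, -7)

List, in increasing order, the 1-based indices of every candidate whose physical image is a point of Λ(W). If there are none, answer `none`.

Compute β' = (1−√5)/2 = -0.618034, so π⊥(m,n) = m -0.618034·n.
[1] lift (2,1): star map gives 1.381966; window check 0.3 ≤ 1.381966 < 1.5 is true → IN Λ
[2] lift (4,5): star map gives 0.909830; window check 0.3 ≤ 0.909830 < 1.5 is true → IN Λ
[3] lift (-4,-8): star map gives 0.944272; window check 0.3 ≤ 0.944272 < 1.5 is true → IN Λ
[4] lift (0,-3): star map gives 1.854102; window check 0.3 ≤ 1.854102 < 1.5 is false → out
[5] lift (-2,-6): star map gives 1.708204; window check 0.3 ≤ 1.708204 < 1.5 is false → out
[6] lift (-3,-7): star map gives 1.326238; window check 0.3 ≤ 1.326238 < 1.5 is true → IN Λ

1, 2, 3, 6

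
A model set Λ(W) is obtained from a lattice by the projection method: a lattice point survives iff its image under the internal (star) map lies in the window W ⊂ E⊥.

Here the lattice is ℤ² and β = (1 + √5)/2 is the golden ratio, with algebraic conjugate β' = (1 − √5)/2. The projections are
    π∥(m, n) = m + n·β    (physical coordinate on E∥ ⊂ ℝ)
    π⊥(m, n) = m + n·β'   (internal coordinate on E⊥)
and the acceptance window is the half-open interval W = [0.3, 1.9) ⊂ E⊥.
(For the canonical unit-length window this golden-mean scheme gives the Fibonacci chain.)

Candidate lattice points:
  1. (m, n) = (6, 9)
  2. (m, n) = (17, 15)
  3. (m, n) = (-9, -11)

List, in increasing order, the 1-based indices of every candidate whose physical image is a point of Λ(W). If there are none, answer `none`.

1

Numerically β ≈ 1.6180 and β' = −1/β ≈ -0.6180.
#1 (6,9): internal coord 6 + (9)·β' = +0.4377; +0.4377 ∈ [0.3, 1.9) → IN Λ
#2 (17,15): internal coord 17 + (15)·β' = +7.7295; +7.7295 ∉ [0.3, 1.9) → out
#3 (-9,-11): internal coord -9 + (-11)·β' = -2.2016; -2.2016 ∉ [0.3, 1.9) → out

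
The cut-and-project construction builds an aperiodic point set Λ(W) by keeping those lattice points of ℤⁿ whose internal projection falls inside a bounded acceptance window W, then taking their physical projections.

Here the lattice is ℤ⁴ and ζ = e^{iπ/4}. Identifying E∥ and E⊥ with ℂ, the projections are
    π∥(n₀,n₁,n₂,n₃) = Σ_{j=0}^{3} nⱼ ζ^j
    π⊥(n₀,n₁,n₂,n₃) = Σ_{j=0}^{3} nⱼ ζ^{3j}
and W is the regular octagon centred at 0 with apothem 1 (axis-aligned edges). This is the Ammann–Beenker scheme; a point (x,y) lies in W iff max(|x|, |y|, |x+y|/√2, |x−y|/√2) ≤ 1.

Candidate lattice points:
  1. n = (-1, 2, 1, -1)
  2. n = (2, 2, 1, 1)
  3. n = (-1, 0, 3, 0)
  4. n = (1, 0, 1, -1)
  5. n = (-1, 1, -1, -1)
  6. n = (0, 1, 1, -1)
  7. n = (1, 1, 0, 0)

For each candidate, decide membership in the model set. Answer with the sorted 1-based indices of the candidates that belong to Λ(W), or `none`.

With ζ = e^{iπ/4} the internal vectors are ζ^0,ζ^3,ζ^6,ζ^9.
candidate 1: n = (-1, 2, 1, -1) → π⊥ ≈ (-3.12132, -0.29289); max(|x|,|y|,|x±y|/√2) = 3.12132 > 1 ⇒ ∉ W
candidate 2: n = (2, 2, 1, 1) → π⊥ ≈ (+1.29289, +1.12132); max(|x|,|y|,|x±y|/√2) = 1.70711 > 1 ⇒ ∉ W
candidate 3: n = (-1, 0, 3, 0) → π⊥ ≈ (-1.00000, -3.00000); max(|x|,|y|,|x±y|/√2) = 3.00000 > 1 ⇒ ∉ W
candidate 4: n = (1, 0, 1, -1) → π⊥ ≈ (+0.29289, -1.70711); max(|x|,|y|,|x±y|/√2) = 1.70711 > 1 ⇒ ∉ W
candidate 5: n = (-1, 1, -1, -1) → π⊥ ≈ (-2.41421, +1.00000); max(|x|,|y|,|x±y|/√2) = 2.41421 > 1 ⇒ ∉ W
candidate 6: n = (0, 1, 1, -1) → π⊥ ≈ (-1.41421, -1.00000); max(|x|,|y|,|x±y|/√2) = 1.70711 > 1 ⇒ ∉ W
candidate 7: n = (1, 1, 0, 0) → π⊥ ≈ (+0.29289, +0.70711); max(|x|,|y|,|x±y|/√2) = 0.70711 ≤ 1 ⇒ ∈ W

7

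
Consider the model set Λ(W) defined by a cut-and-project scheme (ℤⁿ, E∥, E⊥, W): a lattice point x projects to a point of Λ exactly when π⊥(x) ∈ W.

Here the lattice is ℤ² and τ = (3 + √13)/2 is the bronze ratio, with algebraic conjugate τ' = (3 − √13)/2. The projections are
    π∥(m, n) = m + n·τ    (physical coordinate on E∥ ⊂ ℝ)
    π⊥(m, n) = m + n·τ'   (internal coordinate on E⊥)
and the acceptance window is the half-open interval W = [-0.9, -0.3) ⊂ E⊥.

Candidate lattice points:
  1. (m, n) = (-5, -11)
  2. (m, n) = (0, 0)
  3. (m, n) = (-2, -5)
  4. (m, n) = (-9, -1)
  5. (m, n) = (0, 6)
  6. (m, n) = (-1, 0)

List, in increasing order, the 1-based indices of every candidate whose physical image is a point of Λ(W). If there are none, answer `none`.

3

Compute τ' = (3−√13)/2 = -0.302776, so π⊥(m,n) = m -0.302776·n.
#1 (-5,-11): internal coord -5 + (-11)·τ' = -1.669468; -1.669468 ∉ [-0.9, -0.3) → out
#2 (0,0): internal coord 0 + (0)·τ' = +0.000000; +0.000000 ∉ [-0.9, -0.3) → out
#3 (-2,-5): internal coord -2 + (-5)·τ' = -0.486122; -0.486122 ∈ [-0.9, -0.3) → IN Λ
#4 (-9,-1): internal coord -9 + (-1)·τ' = -8.697224; -8.697224 ∉ [-0.9, -0.3) → out
#5 (0,6): internal coord 0 + (6)·τ' = -1.816654; -1.816654 ∉ [-0.9, -0.3) → out
#6 (-1,0): internal coord -1 + (0)·τ' = -1.000000; -1.000000 ∉ [-0.9, -0.3) → out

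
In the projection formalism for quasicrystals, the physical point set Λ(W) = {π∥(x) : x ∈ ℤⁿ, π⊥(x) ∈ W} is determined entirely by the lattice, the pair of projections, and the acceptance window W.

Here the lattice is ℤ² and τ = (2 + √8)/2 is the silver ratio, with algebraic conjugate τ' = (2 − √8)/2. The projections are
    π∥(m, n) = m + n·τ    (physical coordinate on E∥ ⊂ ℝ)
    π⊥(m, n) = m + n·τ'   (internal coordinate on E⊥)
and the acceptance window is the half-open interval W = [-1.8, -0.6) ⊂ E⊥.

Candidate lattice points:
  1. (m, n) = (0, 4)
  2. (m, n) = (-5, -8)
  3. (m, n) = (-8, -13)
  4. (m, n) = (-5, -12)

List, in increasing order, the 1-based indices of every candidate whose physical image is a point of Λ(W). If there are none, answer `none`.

1, 2

Numerically τ ≈ 2.41421 and τ' = −1/τ ≈ -0.41421.
#1 (0,4): internal coord 0 + (4)·τ' = -1.65685; -1.65685 ∈ [-1.8, -0.6) → IN Λ
#2 (-5,-8): internal coord -5 + (-8)·τ' = -1.68629; -1.68629 ∈ [-1.8, -0.6) → IN Λ
#3 (-8,-13): internal coord -8 + (-13)·τ' = -2.61522; -2.61522 ∉ [-1.8, -0.6) → out
#4 (-5,-12): internal coord -5 + (-12)·τ' = -0.02944; -0.02944 ∉ [-1.8, -0.6) → out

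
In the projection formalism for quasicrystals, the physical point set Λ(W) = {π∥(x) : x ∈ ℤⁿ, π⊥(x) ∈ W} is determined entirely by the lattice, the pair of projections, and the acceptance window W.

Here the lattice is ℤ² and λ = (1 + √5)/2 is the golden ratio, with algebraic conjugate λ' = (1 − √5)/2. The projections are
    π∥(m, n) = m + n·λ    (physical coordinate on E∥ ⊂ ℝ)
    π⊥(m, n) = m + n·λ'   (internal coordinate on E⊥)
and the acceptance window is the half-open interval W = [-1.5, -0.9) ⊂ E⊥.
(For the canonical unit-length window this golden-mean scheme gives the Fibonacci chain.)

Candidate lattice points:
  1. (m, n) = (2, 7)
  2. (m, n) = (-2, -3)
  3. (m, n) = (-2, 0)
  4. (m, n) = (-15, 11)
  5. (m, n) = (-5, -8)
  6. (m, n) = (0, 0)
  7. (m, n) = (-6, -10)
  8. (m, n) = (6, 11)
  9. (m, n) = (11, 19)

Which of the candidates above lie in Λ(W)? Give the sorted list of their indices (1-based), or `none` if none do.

Compute λ' = (1−√5)/2 = -0.618034, so π⊥(m,n) = m -0.618034·n.
candidate 1: (m,n)=(2,7) → π∥ = 2+7·λ ≈ 13.326238, π⊥ = 2+7·λ' ≈ -2.326238 ∉ [-1.5, -0.9) ⇒ out
candidate 2: (m,n)=(-2,-3) → π∥ = -2-3·λ ≈ -6.854102, π⊥ = -2-3·λ' ≈ -0.145898 ∉ [-1.5, -0.9) ⇒ out
candidate 3: (m,n)=(-2,0) → π∥ = -2+0·λ ≈ -2.000000, π⊥ = -2+0·λ' ≈ -2.000000 ∉ [-1.5, -0.9) ⇒ out
candidate 4: (m,n)=(-15,11) → π∥ = -15+11·λ ≈ 2.798374, π⊥ = -15+11·λ' ≈ -21.798374 ∉ [-1.5, -0.9) ⇒ out
candidate 5: (m,n)=(-5,-8) → π∥ = -5-8·λ ≈ -17.944272, π⊥ = -5-8·λ' ≈ -0.055728 ∉ [-1.5, -0.9) ⇒ out
candidate 6: (m,n)=(0,0) → π∥ = 0+0·λ ≈ 0.000000, π⊥ = 0+0·λ' ≈ 0.000000 ∉ [-1.5, -0.9) ⇒ out
candidate 7: (m,n)=(-6,-10) → π∥ = -6-10·λ ≈ -22.180340, π⊥ = -6-10·λ' ≈ 0.180340 ∉ [-1.5, -0.9) ⇒ out
candidate 8: (m,n)=(6,11) → π∥ = 6+11·λ ≈ 23.798374, π⊥ = 6+11·λ' ≈ -0.798374 ∉ [-1.5, -0.9) ⇒ out
candidate 9: (m,n)=(11,19) → π∥ = 11+19·λ ≈ 41.742646, π⊥ = 11+19·λ' ≈ -0.742646 ∉ [-1.5, -0.9) ⇒ out

none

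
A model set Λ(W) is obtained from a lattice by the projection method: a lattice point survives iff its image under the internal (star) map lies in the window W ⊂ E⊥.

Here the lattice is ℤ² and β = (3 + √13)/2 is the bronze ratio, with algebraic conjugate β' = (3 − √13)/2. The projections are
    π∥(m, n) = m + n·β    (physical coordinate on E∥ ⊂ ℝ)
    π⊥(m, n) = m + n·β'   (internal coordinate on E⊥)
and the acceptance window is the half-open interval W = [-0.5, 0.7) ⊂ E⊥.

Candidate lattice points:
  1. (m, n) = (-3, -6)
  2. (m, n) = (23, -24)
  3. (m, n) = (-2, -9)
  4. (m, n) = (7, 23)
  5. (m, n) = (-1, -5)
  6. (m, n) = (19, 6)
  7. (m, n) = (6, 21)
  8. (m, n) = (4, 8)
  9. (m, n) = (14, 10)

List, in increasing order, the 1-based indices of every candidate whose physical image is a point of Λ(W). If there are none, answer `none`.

4, 5, 7

Compute β' = (3−√13)/2 = -0.3028, so π⊥(m,n) = m -0.3028·n.
#1 (-3,-6): internal coord -3 + (-6)·β' = -1.1833; -1.1833 ∉ [-0.5, 0.7) → out
#2 (23,-24): internal coord 23 + (-24)·β' = +30.2666; +30.2666 ∉ [-0.5, 0.7) → out
#3 (-2,-9): internal coord -2 + (-9)·β' = +0.7250; +0.7250 ∉ [-0.5, 0.7) → out
#4 (7,23): internal coord 7 + (23)·β' = +0.0362; +0.0362 ∈ [-0.5, 0.7) → IN Λ
#5 (-1,-5): internal coord -1 + (-5)·β' = +0.5139; +0.5139 ∈ [-0.5, 0.7) → IN Λ
#6 (19,6): internal coord 19 + (6)·β' = +17.1833; +17.1833 ∉ [-0.5, 0.7) → out
#7 (6,21): internal coord 6 + (21)·β' = -0.3583; -0.3583 ∈ [-0.5, 0.7) → IN Λ
#8 (4,8): internal coord 4 + (8)·β' = +1.5778; +1.5778 ∉ [-0.5, 0.7) → out
#9 (14,10): internal coord 14 + (10)·β' = +10.9722; +10.9722 ∉ [-0.5, 0.7) → out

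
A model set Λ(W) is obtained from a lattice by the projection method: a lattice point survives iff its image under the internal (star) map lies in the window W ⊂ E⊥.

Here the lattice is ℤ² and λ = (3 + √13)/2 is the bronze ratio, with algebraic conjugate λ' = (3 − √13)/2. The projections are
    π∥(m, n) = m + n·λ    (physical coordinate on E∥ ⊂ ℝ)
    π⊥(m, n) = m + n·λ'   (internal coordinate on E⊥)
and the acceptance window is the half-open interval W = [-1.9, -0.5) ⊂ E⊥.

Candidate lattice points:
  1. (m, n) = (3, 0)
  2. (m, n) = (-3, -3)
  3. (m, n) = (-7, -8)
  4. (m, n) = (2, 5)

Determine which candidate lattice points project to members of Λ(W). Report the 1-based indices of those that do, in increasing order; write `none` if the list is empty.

none

λ' = (3−√13)/2 ≈ -0.3028.
[1] lift (3,0): star map gives 3.0000; window check -1.9 ≤ 3.0000 < -0.5 is false → out
[2] lift (-3,-3): star map gives -2.0917; window check -1.9 ≤ -2.0917 < -0.5 is false → out
[3] lift (-7,-8): star map gives -4.5778; window check -1.9 ≤ -4.5778 < -0.5 is false → out
[4] lift (2,5): star map gives 0.4861; window check -1.9 ≤ 0.4861 < -0.5 is false → out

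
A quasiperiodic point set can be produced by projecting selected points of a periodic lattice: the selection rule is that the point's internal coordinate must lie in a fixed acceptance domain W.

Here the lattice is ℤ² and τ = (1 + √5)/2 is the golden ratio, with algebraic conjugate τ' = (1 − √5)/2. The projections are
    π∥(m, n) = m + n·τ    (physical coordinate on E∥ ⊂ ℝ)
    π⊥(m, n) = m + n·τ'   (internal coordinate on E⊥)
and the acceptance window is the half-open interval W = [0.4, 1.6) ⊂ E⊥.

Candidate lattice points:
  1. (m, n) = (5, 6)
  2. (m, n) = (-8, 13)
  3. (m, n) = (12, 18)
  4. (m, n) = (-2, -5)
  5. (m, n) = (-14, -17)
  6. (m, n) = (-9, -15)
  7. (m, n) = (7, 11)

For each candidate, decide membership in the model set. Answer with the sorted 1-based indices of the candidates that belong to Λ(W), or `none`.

1, 3, 4

Numerically τ ≈ 1.61803 and τ' = −1/τ ≈ -0.61803.
#1 (5,6): internal coord 5 + (6)·τ' = +1.29180; +1.29180 ∈ [0.4, 1.6) → IN Λ
#2 (-8,13): internal coord -8 + (13)·τ' = -16.03444; -16.03444 ∉ [0.4, 1.6) → out
#3 (12,18): internal coord 12 + (18)·τ' = +0.87539; +0.87539 ∈ [0.4, 1.6) → IN Λ
#4 (-2,-5): internal coord -2 + (-5)·τ' = +1.09017; +1.09017 ∈ [0.4, 1.6) → IN Λ
#5 (-14,-17): internal coord -14 + (-17)·τ' = -3.49342; -3.49342 ∉ [0.4, 1.6) → out
#6 (-9,-15): internal coord -9 + (-15)·τ' = +0.27051; +0.27051 ∉ [0.4, 1.6) → out
#7 (7,11): internal coord 7 + (11)·τ' = +0.20163; +0.20163 ∉ [0.4, 1.6) → out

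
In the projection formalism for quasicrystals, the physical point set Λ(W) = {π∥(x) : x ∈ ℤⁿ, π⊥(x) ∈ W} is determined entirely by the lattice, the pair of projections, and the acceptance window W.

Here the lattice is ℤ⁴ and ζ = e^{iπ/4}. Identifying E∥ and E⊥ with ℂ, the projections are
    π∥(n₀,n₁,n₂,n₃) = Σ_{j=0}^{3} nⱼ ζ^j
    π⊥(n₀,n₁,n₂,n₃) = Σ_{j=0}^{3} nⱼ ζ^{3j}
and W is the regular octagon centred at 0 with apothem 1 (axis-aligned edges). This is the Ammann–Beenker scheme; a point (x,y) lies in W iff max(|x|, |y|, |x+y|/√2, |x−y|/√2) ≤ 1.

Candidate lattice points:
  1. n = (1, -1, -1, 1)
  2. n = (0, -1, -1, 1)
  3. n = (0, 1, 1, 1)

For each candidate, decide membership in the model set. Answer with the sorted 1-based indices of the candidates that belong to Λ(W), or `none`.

3

π⊥(n) = n₀ + n₁ζ³ + n₂ζ⁶ + n₃ζ⁹ where ζ = e^{iπ/4}.
#1 (1, -1, -1, 1): internal (2.4142, 1.0000); octagon support 2.4142 vs apothem 1 → ∉ W
#2 (0, -1, -1, 1): internal (1.4142, 1.0000); octagon support 1.7071 vs apothem 1 → ∉ W
#3 (0, 1, 1, 1): internal (0.0000, 0.4142); octagon support 0.4142 vs apothem 1 → ∈ W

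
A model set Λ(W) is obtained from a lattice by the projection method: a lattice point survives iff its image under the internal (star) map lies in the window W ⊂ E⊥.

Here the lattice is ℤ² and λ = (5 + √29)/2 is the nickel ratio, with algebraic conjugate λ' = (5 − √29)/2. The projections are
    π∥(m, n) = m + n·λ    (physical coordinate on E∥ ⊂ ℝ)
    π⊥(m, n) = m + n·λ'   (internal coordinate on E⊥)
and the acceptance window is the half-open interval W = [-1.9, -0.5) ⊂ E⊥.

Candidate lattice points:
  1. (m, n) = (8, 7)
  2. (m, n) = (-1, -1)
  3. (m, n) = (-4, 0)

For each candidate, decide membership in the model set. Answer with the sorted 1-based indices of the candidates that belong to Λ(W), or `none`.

Numerically λ ≈ 5.19258 and λ' = −1/λ ≈ -0.19258.
[1] lift (8,7): star map gives 6.65192; window check -1.9 ≤ 6.65192 < -0.5 is false → out
[2] lift (-1,-1): star map gives -0.80742; window check -1.9 ≤ -0.80742 < -0.5 is true → IN Λ
[3] lift (-4,0): star map gives -4.00000; window check -1.9 ≤ -4.00000 < -0.5 is false → out

2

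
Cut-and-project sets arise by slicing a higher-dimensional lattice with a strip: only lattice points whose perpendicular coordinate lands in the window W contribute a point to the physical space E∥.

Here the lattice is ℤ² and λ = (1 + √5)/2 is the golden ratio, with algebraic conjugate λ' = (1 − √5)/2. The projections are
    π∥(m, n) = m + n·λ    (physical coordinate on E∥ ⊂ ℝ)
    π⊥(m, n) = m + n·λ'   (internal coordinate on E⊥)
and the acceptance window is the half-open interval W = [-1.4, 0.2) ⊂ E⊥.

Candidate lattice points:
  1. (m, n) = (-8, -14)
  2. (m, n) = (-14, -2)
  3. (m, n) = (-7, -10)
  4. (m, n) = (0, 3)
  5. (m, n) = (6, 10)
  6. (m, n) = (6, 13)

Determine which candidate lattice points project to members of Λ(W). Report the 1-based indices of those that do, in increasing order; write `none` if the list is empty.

3, 5

Compute λ' = (1−√5)/2 = -0.61803, so π⊥(m,n) = m -0.61803·n.
candidate 1: (m,n)=(-8,-14) → π∥ = -8-14·λ ≈ -30.65248, π⊥ = -8-14·λ' ≈ 0.65248 ∉ [-1.4, 0.2) ⇒ out
candidate 2: (m,n)=(-14,-2) → π∥ = -14-2·λ ≈ -17.23607, π⊥ = -14-2·λ' ≈ -12.76393 ∉ [-1.4, 0.2) ⇒ out
candidate 3: (m,n)=(-7,-10) → π∥ = -7-10·λ ≈ -23.18034, π⊥ = -7-10·λ' ≈ -0.81966 ∈ [-1.4, 0.2) ⇒ IN Λ
candidate 4: (m,n)=(0,3) → π∥ = 0+3·λ ≈ 4.85410, π⊥ = 0+3·λ' ≈ -1.85410 ∉ [-1.4, 0.2) ⇒ out
candidate 5: (m,n)=(6,10) → π∥ = 6+10·λ ≈ 22.18034, π⊥ = 6+10·λ' ≈ -0.18034 ∈ [-1.4, 0.2) ⇒ IN Λ
candidate 6: (m,n)=(6,13) → π∥ = 6+13·λ ≈ 27.03444, π⊥ = 6+13·λ' ≈ -2.03444 ∉ [-1.4, 0.2) ⇒ out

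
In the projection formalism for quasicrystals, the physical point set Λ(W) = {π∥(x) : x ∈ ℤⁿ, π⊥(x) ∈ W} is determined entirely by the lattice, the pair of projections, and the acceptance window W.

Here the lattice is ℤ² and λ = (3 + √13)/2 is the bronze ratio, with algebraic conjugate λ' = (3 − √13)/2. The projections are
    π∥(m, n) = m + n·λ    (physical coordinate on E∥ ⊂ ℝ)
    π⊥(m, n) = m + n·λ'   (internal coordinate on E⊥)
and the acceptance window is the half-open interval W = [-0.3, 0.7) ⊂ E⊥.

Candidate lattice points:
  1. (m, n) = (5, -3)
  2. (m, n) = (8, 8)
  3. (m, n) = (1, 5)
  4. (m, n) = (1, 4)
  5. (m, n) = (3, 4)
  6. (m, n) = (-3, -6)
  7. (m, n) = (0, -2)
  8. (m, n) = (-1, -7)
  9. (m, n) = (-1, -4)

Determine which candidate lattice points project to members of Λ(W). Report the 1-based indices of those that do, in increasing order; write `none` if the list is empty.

4, 7, 9

Compute λ' = (3−√13)/2 = -0.302776, so π⊥(m,n) = m -0.302776·n.
#1 (5,-3): internal coord 5 + (-3)·λ' = +5.908327; +5.908327 ∉ [-0.3, 0.7) → out
#2 (8,8): internal coord 8 + (8)·λ' = +5.577795; +5.577795 ∉ [-0.3, 0.7) → out
#3 (1,5): internal coord 1 + (5)·λ' = -0.513878; -0.513878 ∉ [-0.3, 0.7) → out
#4 (1,4): internal coord 1 + (4)·λ' = -0.211103; -0.211103 ∈ [-0.3, 0.7) → IN Λ
#5 (3,4): internal coord 3 + (4)·λ' = +1.788897; +1.788897 ∉ [-0.3, 0.7) → out
#6 (-3,-6): internal coord -3 + (-6)·λ' = -1.183346; -1.183346 ∉ [-0.3, 0.7) → out
#7 (0,-2): internal coord 0 + (-2)·λ' = +0.605551; +0.605551 ∈ [-0.3, 0.7) → IN Λ
#8 (-1,-7): internal coord -1 + (-7)·λ' = +1.119429; +1.119429 ∉ [-0.3, 0.7) → out
#9 (-1,-4): internal coord -1 + (-4)·λ' = +0.211103; +0.211103 ∈ [-0.3, 0.7) → IN Λ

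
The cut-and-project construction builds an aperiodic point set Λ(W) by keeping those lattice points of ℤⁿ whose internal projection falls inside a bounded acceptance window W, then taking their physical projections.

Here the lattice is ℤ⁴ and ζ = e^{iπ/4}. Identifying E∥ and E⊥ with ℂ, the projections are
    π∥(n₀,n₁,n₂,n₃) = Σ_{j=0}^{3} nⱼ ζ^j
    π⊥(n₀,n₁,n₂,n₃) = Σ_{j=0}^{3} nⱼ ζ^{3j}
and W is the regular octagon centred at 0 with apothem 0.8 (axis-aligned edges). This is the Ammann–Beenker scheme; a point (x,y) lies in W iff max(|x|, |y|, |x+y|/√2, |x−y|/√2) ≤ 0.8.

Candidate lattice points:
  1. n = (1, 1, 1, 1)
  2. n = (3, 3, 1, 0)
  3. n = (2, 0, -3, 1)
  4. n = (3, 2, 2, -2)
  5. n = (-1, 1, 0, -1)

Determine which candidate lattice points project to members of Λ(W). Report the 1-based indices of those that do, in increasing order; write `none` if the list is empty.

none

Internal map: ζ^{3j} for j=0..3 gives (1,0), (−√2/2,√2/2), (0,−1), (√2/2,√2/2).
candidate 1: n = (1, 1, 1, 1) → π⊥ ≈ (+1.00000, +0.41421); max(|x|,|y|,|x±y|/√2) = 1.00000 > 0.8 ⇒ ∉ W
candidate 2: n = (3, 3, 1, 0) → π⊥ ≈ (+0.87868, +1.12132); max(|x|,|y|,|x±y|/√2) = 1.41421 > 0.8 ⇒ ∉ W
candidate 3: n = (2, 0, -3, 1) → π⊥ ≈ (+2.70711, +3.70711); max(|x|,|y|,|x±y|/√2) = 4.53553 > 0.8 ⇒ ∉ W
candidate 4: n = (3, 2, 2, -2) → π⊥ ≈ (+0.17157, -2.00000); max(|x|,|y|,|x±y|/√2) = 2.00000 > 0.8 ⇒ ∉ W
candidate 5: n = (-1, 1, 0, -1) → π⊥ ≈ (-2.41421, +0.00000); max(|x|,|y|,|x±y|/√2) = 2.41421 > 0.8 ⇒ ∉ W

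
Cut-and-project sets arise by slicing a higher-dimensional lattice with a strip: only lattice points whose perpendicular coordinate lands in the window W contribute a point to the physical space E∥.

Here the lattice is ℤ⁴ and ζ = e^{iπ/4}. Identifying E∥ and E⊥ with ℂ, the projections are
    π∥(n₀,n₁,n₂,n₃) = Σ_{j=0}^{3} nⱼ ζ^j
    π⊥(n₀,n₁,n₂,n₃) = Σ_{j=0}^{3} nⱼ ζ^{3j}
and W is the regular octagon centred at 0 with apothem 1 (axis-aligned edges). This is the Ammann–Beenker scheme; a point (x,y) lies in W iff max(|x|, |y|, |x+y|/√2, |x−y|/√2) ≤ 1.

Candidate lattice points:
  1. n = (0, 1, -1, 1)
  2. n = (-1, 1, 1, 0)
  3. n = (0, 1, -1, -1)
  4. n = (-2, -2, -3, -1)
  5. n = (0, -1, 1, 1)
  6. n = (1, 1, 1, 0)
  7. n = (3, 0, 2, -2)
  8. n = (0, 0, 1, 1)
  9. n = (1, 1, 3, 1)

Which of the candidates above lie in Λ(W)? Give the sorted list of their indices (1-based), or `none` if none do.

Internal map: ζ^{3j} for j=0..3 gives (1,0), (−√2/2,√2/2), (0,−1), (√2/2,√2/2).
#1 (0, 1, -1, 1): internal (0.00000, 2.41421); octagon support 2.41421 vs apothem 1 → ∉ W
#2 (-1, 1, 1, 0): internal (-1.70711, -0.29289); octagon support 1.70711 vs apothem 1 → ∉ W
#3 (0, 1, -1, -1): internal (-1.41421, 1.00000); octagon support 1.70711 vs apothem 1 → ∉ W
#4 (-2, -2, -3, -1): internal (-1.29289, 0.87868); octagon support 1.53553 vs apothem 1 → ∉ W
#5 (0, -1, 1, 1): internal (1.41421, -1.00000); octagon support 1.70711 vs apothem 1 → ∉ W
#6 (1, 1, 1, 0): internal (0.29289, -0.29289); octagon support 0.41421 vs apothem 1 → ∈ W
#7 (3, 0, 2, -2): internal (1.58579, -3.41421); octagon support 3.53553 vs apothem 1 → ∉ W
#8 (0, 0, 1, 1): internal (0.70711, -0.29289); octagon support 0.70711 vs apothem 1 → ∈ W
#9 (1, 1, 3, 1): internal (1.00000, -1.58579); octagon support 1.82843 vs apothem 1 → ∉ W

6, 8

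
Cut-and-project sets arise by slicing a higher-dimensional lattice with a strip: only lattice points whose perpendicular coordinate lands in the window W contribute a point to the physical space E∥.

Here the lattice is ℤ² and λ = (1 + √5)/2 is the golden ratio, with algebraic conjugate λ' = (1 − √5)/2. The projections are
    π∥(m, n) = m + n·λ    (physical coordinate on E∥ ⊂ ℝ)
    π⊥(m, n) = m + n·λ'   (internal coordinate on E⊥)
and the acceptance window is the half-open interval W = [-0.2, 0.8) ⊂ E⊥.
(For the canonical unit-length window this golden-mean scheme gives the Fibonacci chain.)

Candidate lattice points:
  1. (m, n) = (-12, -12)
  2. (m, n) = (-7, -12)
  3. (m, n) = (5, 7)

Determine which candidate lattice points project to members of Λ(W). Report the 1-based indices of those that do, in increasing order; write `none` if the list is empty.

λ' = (1−√5)/2 ≈ -0.618034.
[1] lift (-12,-12): star map gives -4.583592; window check -0.2 ≤ -4.583592 < 0.8 is false → out
[2] lift (-7,-12): star map gives 0.416408; window check -0.2 ≤ 0.416408 < 0.8 is true → IN Λ
[3] lift (5,7): star map gives 0.673762; window check -0.2 ≤ 0.673762 < 0.8 is true → IN Λ

2, 3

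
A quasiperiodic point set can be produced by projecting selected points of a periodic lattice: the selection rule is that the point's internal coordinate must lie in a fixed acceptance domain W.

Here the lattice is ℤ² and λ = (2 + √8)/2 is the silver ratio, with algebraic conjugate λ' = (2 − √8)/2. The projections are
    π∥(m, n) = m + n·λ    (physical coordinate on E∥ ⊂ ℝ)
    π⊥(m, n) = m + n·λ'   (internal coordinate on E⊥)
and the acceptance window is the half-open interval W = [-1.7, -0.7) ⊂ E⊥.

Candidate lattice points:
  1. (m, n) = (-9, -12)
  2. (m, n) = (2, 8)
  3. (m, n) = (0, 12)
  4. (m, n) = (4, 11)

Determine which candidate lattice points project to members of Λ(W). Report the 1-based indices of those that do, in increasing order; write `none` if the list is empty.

Compute λ' = (2−√8)/2 = -0.414214, so π⊥(m,n) = m -0.414214·n.
candidate 1: (m,n)=(-9,-12) → π∥ = -9-12·λ ≈ -37.970563, π⊥ = -9-12·λ' ≈ -4.029437 ∉ [-1.7, -0.7) ⇒ out
candidate 2: (m,n)=(2,8) → π∥ = 2+8·λ ≈ 21.313708, π⊥ = 2+8·λ' ≈ -1.313708 ∈ [-1.7, -0.7) ⇒ IN Λ
candidate 3: (m,n)=(0,12) → π∥ = 0+12·λ ≈ 28.970563, π⊥ = 0+12·λ' ≈ -4.970563 ∉ [-1.7, -0.7) ⇒ out
candidate 4: (m,n)=(4,11) → π∥ = 4+11·λ ≈ 30.556349, π⊥ = 4+11·λ' ≈ -0.556349 ∉ [-1.7, -0.7) ⇒ out

2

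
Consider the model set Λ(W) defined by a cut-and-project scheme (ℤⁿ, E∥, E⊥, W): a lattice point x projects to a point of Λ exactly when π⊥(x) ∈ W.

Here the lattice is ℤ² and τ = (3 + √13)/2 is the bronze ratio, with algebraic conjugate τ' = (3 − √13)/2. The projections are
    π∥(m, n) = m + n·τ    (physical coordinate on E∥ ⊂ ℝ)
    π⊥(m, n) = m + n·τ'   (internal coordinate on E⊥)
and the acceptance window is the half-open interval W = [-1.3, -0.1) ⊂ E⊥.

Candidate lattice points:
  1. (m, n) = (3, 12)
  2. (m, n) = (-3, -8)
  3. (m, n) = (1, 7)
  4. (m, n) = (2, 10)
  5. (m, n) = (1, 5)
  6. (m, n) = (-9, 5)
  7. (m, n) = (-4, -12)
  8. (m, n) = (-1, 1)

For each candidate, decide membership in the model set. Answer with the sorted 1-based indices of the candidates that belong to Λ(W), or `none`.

Compute τ' = (3−√13)/2 = -0.30278, so π⊥(m,n) = m -0.30278·n.
[1] lift (3,12): star map gives -0.63331; window check -1.3 ≤ -0.63331 < -0.1 is true → IN Λ
[2] lift (-3,-8): star map gives -0.57779; window check -1.3 ≤ -0.57779 < -0.1 is true → IN Λ
[3] lift (1,7): star map gives -1.11943; window check -1.3 ≤ -1.11943 < -0.1 is true → IN Λ
[4] lift (2,10): star map gives -1.02776; window check -1.3 ≤ -1.02776 < -0.1 is true → IN Λ
[5] lift (1,5): star map gives -0.51388; window check -1.3 ≤ -0.51388 < -0.1 is true → IN Λ
[6] lift (-9,5): star map gives -10.51388; window check -1.3 ≤ -10.51388 < -0.1 is false → out
[7] lift (-4,-12): star map gives -0.36669; window check -1.3 ≤ -0.36669 < -0.1 is true → IN Λ
[8] lift (-1,1): star map gives -1.30278; window check -1.3 ≤ -1.30278 < -0.1 is false → out

1, 2, 3, 4, 5, 7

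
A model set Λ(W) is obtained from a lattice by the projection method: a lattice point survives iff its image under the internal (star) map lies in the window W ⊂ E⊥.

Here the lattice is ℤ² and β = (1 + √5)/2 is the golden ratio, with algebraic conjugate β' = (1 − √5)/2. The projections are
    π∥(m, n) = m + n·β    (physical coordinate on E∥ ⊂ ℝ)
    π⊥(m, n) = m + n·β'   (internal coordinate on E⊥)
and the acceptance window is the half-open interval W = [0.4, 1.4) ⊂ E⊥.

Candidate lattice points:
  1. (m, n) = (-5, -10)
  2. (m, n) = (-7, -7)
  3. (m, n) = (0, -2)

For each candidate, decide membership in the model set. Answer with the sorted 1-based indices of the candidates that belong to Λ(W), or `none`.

1, 3

Compute β' = (1−√5)/2 = -0.61803, so π⊥(m,n) = m -0.61803·n.
#1 (-5,-10): internal coord -5 + (-10)·β' = +1.18034; +1.18034 ∈ [0.4, 1.4) → IN Λ
#2 (-7,-7): internal coord -7 + (-7)·β' = -2.67376; -2.67376 ∉ [0.4, 1.4) → out
#3 (0,-2): internal coord 0 + (-2)·β' = +1.23607; +1.23607 ∈ [0.4, 1.4) → IN Λ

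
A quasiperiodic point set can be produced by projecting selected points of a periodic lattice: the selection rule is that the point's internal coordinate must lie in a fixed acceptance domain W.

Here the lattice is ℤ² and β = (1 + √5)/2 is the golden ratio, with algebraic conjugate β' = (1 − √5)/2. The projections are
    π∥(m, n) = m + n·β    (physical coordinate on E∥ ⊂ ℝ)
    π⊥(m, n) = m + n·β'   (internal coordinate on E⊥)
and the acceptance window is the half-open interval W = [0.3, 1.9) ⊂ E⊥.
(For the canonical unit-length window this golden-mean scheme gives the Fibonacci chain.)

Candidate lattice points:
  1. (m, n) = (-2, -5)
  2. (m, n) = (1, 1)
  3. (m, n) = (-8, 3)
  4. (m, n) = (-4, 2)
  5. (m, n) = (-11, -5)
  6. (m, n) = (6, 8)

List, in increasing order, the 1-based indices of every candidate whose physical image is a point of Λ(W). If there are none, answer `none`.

1, 2, 6

Compute β' = (1−√5)/2 = -0.618034, so π⊥(m,n) = m -0.618034·n.
candidate 1: (m,n)=(-2,-5) → π∥ = -2-5·β ≈ -10.090170, π⊥ = -2-5·β' ≈ 1.090170 ∈ [0.3, 1.9) ⇒ IN Λ
candidate 2: (m,n)=(1,1) → π∥ = 1+1·β ≈ 2.618034, π⊥ = 1+1·β' ≈ 0.381966 ∈ [0.3, 1.9) ⇒ IN Λ
candidate 3: (m,n)=(-8,3) → π∥ = -8+3·β ≈ -3.145898, π⊥ = -8+3·β' ≈ -9.854102 ∉ [0.3, 1.9) ⇒ out
candidate 4: (m,n)=(-4,2) → π∥ = -4+2·β ≈ -0.763932, π⊥ = -4+2·β' ≈ -5.236068 ∉ [0.3, 1.9) ⇒ out
candidate 5: (m,n)=(-11,-5) → π∥ = -11-5·β ≈ -19.090170, π⊥ = -11-5·β' ≈ -7.909830 ∉ [0.3, 1.9) ⇒ out
candidate 6: (m,n)=(6,8) → π∥ = 6+8·β ≈ 18.944272, π⊥ = 6+8·β' ≈ 1.055728 ∈ [0.3, 1.9) ⇒ IN Λ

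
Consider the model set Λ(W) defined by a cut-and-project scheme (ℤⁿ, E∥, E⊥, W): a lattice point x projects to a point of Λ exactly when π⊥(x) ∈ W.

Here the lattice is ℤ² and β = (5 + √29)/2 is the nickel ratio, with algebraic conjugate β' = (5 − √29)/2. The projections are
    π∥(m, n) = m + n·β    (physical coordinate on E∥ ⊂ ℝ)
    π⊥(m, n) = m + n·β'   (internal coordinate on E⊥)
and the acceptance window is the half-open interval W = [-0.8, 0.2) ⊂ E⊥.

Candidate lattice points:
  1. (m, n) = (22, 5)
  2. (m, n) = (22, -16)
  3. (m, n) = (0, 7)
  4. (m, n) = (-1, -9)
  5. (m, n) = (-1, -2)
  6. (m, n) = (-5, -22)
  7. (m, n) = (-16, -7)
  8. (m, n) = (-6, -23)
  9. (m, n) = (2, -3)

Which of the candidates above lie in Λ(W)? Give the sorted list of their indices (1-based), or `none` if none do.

5, 6

Numerically β ≈ 5.1926 and β' = −1/β ≈ -0.1926.
candidate 1: (m,n)=(22,5) → π∥ = 22+5·β ≈ 47.9629, π⊥ = 22+5·β' ≈ 21.0371 ∉ [-0.8, 0.2) ⇒ out
candidate 2: (m,n)=(22,-16) → π∥ = 22-16·β ≈ -61.0813, π⊥ = 22-16·β' ≈ 25.0813 ∉ [-0.8, 0.2) ⇒ out
candidate 3: (m,n)=(0,7) → π∥ = 0+7·β ≈ 36.3481, π⊥ = 0+7·β' ≈ -1.3481 ∉ [-0.8, 0.2) ⇒ out
candidate 4: (m,n)=(-1,-9) → π∥ = -1-9·β ≈ -47.7332, π⊥ = -1-9·β' ≈ 0.7332 ∉ [-0.8, 0.2) ⇒ out
candidate 5: (m,n)=(-1,-2) → π∥ = -1-2·β ≈ -11.3852, π⊥ = -1-2·β' ≈ -0.6148 ∈ [-0.8, 0.2) ⇒ IN Λ
candidate 6: (m,n)=(-5,-22) → π∥ = -5-22·β ≈ -119.2368, π⊥ = -5-22·β' ≈ -0.7632 ∈ [-0.8, 0.2) ⇒ IN Λ
candidate 7: (m,n)=(-16,-7) → π∥ = -16-7·β ≈ -52.3481, π⊥ = -16-7·β' ≈ -14.6519 ∉ [-0.8, 0.2) ⇒ out
candidate 8: (m,n)=(-6,-23) → π∥ = -6-23·β ≈ -125.4294, π⊥ = -6-23·β' ≈ -1.5706 ∉ [-0.8, 0.2) ⇒ out
candidate 9: (m,n)=(2,-3) → π∥ = 2-3·β ≈ -13.5777, π⊥ = 2-3·β' ≈ 2.5777 ∉ [-0.8, 0.2) ⇒ out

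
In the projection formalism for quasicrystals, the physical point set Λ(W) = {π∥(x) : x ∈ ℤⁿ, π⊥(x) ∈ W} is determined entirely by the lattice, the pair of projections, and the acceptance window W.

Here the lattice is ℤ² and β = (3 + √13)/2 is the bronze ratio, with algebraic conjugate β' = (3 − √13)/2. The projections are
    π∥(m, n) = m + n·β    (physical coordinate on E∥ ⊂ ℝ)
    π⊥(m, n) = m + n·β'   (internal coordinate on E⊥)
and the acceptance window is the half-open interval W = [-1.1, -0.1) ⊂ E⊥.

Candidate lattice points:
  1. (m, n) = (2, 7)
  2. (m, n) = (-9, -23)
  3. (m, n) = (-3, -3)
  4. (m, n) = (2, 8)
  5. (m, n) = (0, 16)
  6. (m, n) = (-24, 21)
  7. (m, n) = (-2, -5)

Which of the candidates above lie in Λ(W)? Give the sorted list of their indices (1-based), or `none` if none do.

Numerically β ≈ 3.3028 and β' = −1/β ≈ -0.3028.
[1] lift (2,7): star map gives -0.1194; window check -1.1 ≤ -0.1194 < -0.1 is true → IN Λ
[2] lift (-9,-23): star map gives -2.0362; window check -1.1 ≤ -2.0362 < -0.1 is false → out
[3] lift (-3,-3): star map gives -2.0917; window check -1.1 ≤ -2.0917 < -0.1 is false → out
[4] lift (2,8): star map gives -0.4222; window check -1.1 ≤ -0.4222 < -0.1 is true → IN Λ
[5] lift (0,16): star map gives -4.8444; window check -1.1 ≤ -4.8444 < -0.1 is false → out
[6] lift (-24,21): star map gives -30.3583; window check -1.1 ≤ -30.3583 < -0.1 is false → out
[7] lift (-2,-5): star map gives -0.4861; window check -1.1 ≤ -0.4861 < -0.1 is true → IN Λ

1, 4, 7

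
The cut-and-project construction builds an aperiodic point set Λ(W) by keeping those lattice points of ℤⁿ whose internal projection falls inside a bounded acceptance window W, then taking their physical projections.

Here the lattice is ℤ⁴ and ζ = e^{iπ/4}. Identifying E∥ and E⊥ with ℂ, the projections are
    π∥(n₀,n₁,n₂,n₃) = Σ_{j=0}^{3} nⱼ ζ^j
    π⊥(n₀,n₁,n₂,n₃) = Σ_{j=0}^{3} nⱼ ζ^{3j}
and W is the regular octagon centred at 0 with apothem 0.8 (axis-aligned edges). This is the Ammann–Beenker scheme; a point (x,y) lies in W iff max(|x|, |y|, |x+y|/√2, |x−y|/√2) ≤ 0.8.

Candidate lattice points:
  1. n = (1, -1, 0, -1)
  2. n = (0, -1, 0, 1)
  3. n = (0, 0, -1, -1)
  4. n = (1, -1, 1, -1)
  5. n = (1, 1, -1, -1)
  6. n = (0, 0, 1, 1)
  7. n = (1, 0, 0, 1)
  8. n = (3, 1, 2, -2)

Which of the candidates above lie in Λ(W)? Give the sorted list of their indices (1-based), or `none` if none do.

With ζ = e^{iπ/4} the internal vectors are ζ^0,ζ^3,ζ^6,ζ^9.
candidate 1: n = (1, -1, 0, -1) → π⊥ ≈ (+1.00000, -1.41421); max(|x|,|y|,|x±y|/√2) = 1.70711 > 0.8 ⇒ ∉ W
candidate 2: n = (0, -1, 0, 1) → π⊥ ≈ (+1.41421, +0.00000); max(|x|,|y|,|x±y|/√2) = 1.41421 > 0.8 ⇒ ∉ W
candidate 3: n = (0, 0, -1, -1) → π⊥ ≈ (-0.70711, +0.29289); max(|x|,|y|,|x±y|/√2) = 0.70711 ≤ 0.8 ⇒ ∈ W
candidate 4: n = (1, -1, 1, -1) → π⊥ ≈ (+1.00000, -2.41421); max(|x|,|y|,|x±y|/√2) = 2.41421 > 0.8 ⇒ ∉ W
candidate 5: n = (1, 1, -1, -1) → π⊥ ≈ (-0.41421, +1.00000); max(|x|,|y|,|x±y|/√2) = 1.00000 > 0.8 ⇒ ∉ W
candidate 6: n = (0, 0, 1, 1) → π⊥ ≈ (+0.70711, -0.29289); max(|x|,|y|,|x±y|/√2) = 0.70711 ≤ 0.8 ⇒ ∈ W
candidate 7: n = (1, 0, 0, 1) → π⊥ ≈ (+1.70711, +0.70711); max(|x|,|y|,|x±y|/√2) = 1.70711 > 0.8 ⇒ ∉ W
candidate 8: n = (3, 1, 2, -2) → π⊥ ≈ (+0.87868, -2.70711); max(|x|,|y|,|x±y|/√2) = 2.70711 > 0.8 ⇒ ∉ W

3, 6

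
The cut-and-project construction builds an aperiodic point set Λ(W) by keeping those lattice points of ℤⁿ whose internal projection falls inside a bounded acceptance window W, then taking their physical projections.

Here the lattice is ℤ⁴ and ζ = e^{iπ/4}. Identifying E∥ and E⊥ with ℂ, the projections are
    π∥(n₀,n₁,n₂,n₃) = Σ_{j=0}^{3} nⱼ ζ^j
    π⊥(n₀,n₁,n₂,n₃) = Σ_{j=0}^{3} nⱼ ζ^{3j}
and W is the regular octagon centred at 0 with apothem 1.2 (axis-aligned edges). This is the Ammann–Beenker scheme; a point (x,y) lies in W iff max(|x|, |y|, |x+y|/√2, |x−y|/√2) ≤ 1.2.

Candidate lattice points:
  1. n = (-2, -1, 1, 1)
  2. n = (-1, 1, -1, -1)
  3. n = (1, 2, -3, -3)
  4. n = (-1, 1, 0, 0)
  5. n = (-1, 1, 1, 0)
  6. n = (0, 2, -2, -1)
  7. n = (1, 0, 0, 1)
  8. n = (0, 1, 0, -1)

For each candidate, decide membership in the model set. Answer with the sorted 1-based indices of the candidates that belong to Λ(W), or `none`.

1

π⊥(n) = n₀ + n₁ζ³ + n₂ζ⁶ + n₃ζ⁹ where ζ = e^{iπ/4}.
candidate 1: n = (-2, -1, 1, 1) → π⊥ ≈ (-0.5858, -1.0000); max(|x|,|y|,|x±y|/√2) = 1.1213 ≤ 1.2 ⇒ ∈ W
candidate 2: n = (-1, 1, -1, -1) → π⊥ ≈ (-2.4142, +1.0000); max(|x|,|y|,|x±y|/√2) = 2.4142 > 1.2 ⇒ ∉ W
candidate 3: n = (1, 2, -3, -3) → π⊥ ≈ (-2.5355, +2.2929); max(|x|,|y|,|x±y|/√2) = 3.4142 > 1.2 ⇒ ∉ W
candidate 4: n = (-1, 1, 0, 0) → π⊥ ≈ (-1.7071, +0.7071); max(|x|,|y|,|x±y|/√2) = 1.7071 > 1.2 ⇒ ∉ W
candidate 5: n = (-1, 1, 1, 0) → π⊥ ≈ (-1.7071, -0.2929); max(|x|,|y|,|x±y|/√2) = 1.7071 > 1.2 ⇒ ∉ W
candidate 6: n = (0, 2, -2, -1) → π⊥ ≈ (-2.1213, +2.7071); max(|x|,|y|,|x±y|/√2) = 3.4142 > 1.2 ⇒ ∉ W
candidate 7: n = (1, 0, 0, 1) → π⊥ ≈ (+1.7071, +0.7071); max(|x|,|y|,|x±y|/√2) = 1.7071 > 1.2 ⇒ ∉ W
candidate 8: n = (0, 1, 0, -1) → π⊥ ≈ (-1.4142, +0.0000); max(|x|,|y|,|x±y|/√2) = 1.4142 > 1.2 ⇒ ∉ W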